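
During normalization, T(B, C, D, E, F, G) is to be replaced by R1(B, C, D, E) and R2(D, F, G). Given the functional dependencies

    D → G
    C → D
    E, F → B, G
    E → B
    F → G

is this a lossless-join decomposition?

Common attributes: R1 ∩ R2 = {D}.
Closure of {D}: D → G applies, adding G. So (D)⁺ = {D, G}.
The closure contains neither all of R1 = {B, C, D, E} nor all of R2 = {D, F, G}, so the common attributes are not a superkey of either fragment. The join is lossy.

No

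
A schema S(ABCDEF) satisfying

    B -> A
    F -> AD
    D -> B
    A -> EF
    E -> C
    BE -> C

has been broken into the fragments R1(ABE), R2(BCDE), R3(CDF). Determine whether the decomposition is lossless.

Yes

Chase test. Columns are ABCDEF; row i has aⱼ where attribute j ∈ Ri, else bᵢⱼ.
Initial tableau (one row per fragment):
  row 1: a1 a2 b13 b14 a5 b16
  row 2: b21 a2 a3 a4 a5 b26
  row 3: b31 b32 a3 a4 b35 a6
Rows 1 and 2 agree on B; apply B→A and equate their A entries.
Rows 2 and 3 agree on D; apply D→B and equate their B entries.
Rows 1 and 2 agree on A; apply A→EF and equate their EF entries.
Rows 1 and 2 agree on E; apply E→C and equate their C entries.
Rows 1 and 3 agree on B; apply B→A and equate their A entries.
Rows 1 and 2 agree on F; apply F→AD and equate their AD entries.
Rows 1 and 3 agree on A; apply A→EF and equate their EF entries.
Row 1 is now all distinguished symbols — the join is lossless.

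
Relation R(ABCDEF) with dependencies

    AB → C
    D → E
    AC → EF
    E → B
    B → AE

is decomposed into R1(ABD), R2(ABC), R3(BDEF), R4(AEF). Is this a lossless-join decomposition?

Yes

Chase test. Columns are ABCDEF; row i has aⱼ where attribute j ∈ Ri, else bᵢⱼ.
Initial tableau (one row per fragment):
  row 1: a1 a2 b13 a4 b15 b16
  row 2: a1 a2 a3 b24 b25 b26
  row 3: b31 a2 b33 a4 a5 a6
  row 4: a1 b42 b43 b44 a5 a6
Rows 1 and 2 agree on AB; apply AB→C and equate their C entries.
Rows 1 and 3 agree on D; apply D→E and equate their E entries.
Rows 1 and 2 agree on AC; apply AC→EF and equate their EF entries.
Rows 1 and 4 agree on E; apply E→B and equate their B entries.
Rows 1 and 3 agree on B; apply B→AE and equate their AE entries.
Rows 1 and 3 agree on AB; apply AB→C and equate their C entries.
Rows 1 and 4 agree on AB; apply AB→C and equate their C entries.
Rows 1 and 3 agree on AC; apply AC→EF and equate their EF entries.
Row 1 is now all distinguished symbols — the join is lossless.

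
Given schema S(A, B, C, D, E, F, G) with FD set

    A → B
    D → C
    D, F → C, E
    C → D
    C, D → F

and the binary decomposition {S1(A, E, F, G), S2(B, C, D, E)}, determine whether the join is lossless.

No

Common attributes: S1 ∩ S2 = {E}.
No dependency enlarges {E}, so (E)⁺ = {E}.
The closure contains neither all of S1 = {A, E, F, G} nor all of S2 = {B, C, D, E}, so the common attributes are not a superkey of either fragment. The join is lossy.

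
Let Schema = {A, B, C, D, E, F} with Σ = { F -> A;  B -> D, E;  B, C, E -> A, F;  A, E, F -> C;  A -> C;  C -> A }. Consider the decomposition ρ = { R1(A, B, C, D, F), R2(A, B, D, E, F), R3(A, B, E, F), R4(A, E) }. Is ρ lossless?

Chase test. Columns are A, B, C, D, E, F; row i has aⱼ where attribute j ∈ Ri, else bᵢⱼ.
Initial tableau (one row per fragment):
  row 1: a1 a2 a3 a4 b15 a6
  row 2: a1 a2 b23 a4 a5 a6
  row 3: a1 a2 b33 b34 a5 a6
  row 4: a1 b42 b43 b44 a5 b46
Rows 1 and 2 agree on B; apply B→D, E and equate their D, E entries.
Rows 1 and 3 agree on B; apply B→D, E and equate their D, E entries.
Rows 1 and 2 agree on A, E, F; apply A, E, F→C and equate their C entries.
Rows 1 and 3 agree on A, E, F; apply A, E, F→C and equate their C entries.
Rows 1 and 4 agree on A; apply A→C and equate their C entries.
Row 1 is now all distinguished symbols — the join is lossless.

Yes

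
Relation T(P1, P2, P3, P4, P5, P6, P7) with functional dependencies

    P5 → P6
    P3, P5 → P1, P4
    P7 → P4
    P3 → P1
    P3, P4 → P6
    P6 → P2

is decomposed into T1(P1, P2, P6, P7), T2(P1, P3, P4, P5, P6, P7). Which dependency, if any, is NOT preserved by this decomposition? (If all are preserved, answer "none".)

P5 → P6 lies within T2.
P3, P5 → P1, P4 lies within T2.
P7 → P4 lies within T2.
P3 → P1 lies within T2.
P3, P4 → P6 lies within T2.
P6 → P2 lies within T1.
Every dependency is enforceable on the fragments, so the decomposition is dependency-preserving.

none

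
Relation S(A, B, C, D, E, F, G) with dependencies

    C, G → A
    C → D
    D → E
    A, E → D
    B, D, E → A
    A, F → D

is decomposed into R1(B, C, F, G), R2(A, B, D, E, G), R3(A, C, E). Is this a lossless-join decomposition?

Chase test. Columns are A, B, C, D, E, F, G; row i has aⱼ where attribute j ∈ Ri, else bᵢⱼ.
Initial tableau (one row per fragment):
  row 1: b11 a2 a3 b14 b15 a6 a7
  row 2: a1 a2 b23 a4 a5 b26 a7
  row 3: a1 b32 a3 b34 a5 b36 b37
Rows 1 and 3 agree on C; apply C→D and equate their D entries.
Rows 1 and 3 agree on D; apply D→E and equate their E entries.
Rows 2 and 3 agree on A, E; apply A, E→D and equate their D entries.
Rows 1 and 2 agree on B, D, E; apply B, D, E→A and equate their A entries.
Row 1 is now all distinguished symbols — the join is lossless.

Yes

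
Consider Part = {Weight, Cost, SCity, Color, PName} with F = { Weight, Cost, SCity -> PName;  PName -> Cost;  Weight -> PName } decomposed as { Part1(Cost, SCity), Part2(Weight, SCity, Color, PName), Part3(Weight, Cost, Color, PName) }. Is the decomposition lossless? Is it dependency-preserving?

lossless and dependency-preserving

Lossless test (chase): Rows 2 and 3 agree on PName; apply PName→Cost and equate their Cost entries. Row 2 is now all distinguished symbols — the join is lossless.
Dependency preservation: Weight, Cost, SCity → PName is not contained in any single fragment, but the restricted closure of its left-hand side across the fragments still reaches the right-hand side; the remaining FDs each lie inside some fragment. All dependencies are preserved.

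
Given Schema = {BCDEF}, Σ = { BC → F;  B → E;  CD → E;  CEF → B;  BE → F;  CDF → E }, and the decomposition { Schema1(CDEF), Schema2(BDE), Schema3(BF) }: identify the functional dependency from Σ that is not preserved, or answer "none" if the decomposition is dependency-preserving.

CEF → B

Check CEF → B: no single fragment contains all of {BCEF}, and the restricted closure of {CEF} across the fragments never reaches {B}.
BC → F is preserved.
B → E is preserved.
CD → E is preserved.
BE → F is preserved.
CDF → E is preserved.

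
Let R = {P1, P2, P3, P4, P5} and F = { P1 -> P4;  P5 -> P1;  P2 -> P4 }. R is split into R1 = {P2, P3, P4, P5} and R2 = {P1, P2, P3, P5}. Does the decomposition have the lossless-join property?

Common attributes: R1 ∩ R2 = {P2, P3, P5}.
Closure of {P2, P3, P5}: P5 → P1 applies, adding P1; P2 → P4 applies, adding P4. So (P2, P3, P5)⁺ = {P1, P2, P3, P4, P5}.
This closure contains every attribute of R1, so R1 ∩ R2 → R1. The join is lossless.

Yes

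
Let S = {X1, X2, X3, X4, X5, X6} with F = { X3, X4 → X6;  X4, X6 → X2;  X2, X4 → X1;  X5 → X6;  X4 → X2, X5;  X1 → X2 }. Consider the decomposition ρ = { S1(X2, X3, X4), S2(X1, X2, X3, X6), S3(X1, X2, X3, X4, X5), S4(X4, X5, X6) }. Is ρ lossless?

Yes

Chase test. Columns are X1, X2, X3, X4, X5, X6; row i has aⱼ where attribute j ∈ Si, else bᵢⱼ.
Initial tableau (one row per fragment):
  row 1: b11 a2 a3 a4 b15 b16
  row 2: a1 a2 a3 b24 b25 a6
  row 3: a1 a2 a3 a4 a5 b36
  row 4: b41 b42 b43 a4 a5 a6
Rows 1 and 3 agree on X3, X4; apply X3, X4→X6 and equate their X6 entries.
Rows 1 and 3 agree on X2, X4; apply X2, X4→X1 and equate their X1 entries.
Rows 3 and 4 agree on X5; apply X5→X6 and equate their X6 entries.
Rows 1 and 3 agree on X4; apply X4→X2, X5 and equate their X2, X5 entries.
Rows 1 and 4 agree on X4; apply X4→X2, X5 and equate their X2, X5 entries.
Rows 1 and 4 agree on X2, X4; apply X2, X4→X1 and equate their X1 entries.
Row 1 is now all distinguished symbols — the join is lossless.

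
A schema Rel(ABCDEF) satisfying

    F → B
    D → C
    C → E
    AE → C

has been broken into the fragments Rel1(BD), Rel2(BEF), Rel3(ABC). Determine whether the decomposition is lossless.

Chase test. Columns are ABCDEF; row i has aⱼ where attribute j ∈ Reli, else bᵢⱼ.
Initial tableau (one row per fragment):
  row 1: b11 a2 b13 a4 b15 b16
  row 2: b21 a2 b23 b24 a5 a6
  row 3: a1 a2 a3 b34 b35 b36
No row becomes fully distinguished — the join is lossy.

No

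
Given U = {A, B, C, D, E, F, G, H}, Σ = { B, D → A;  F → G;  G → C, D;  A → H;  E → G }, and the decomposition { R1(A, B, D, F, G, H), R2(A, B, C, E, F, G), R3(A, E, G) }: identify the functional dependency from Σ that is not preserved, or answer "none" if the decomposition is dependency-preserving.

none

B, D → A lies within R1.
F → G lies within R1.
G → C, D: restricted closure across fragments reaches C, D.
A → H lies within R1.
E → G lies within R2.
Every dependency is enforceable on the fragments, so the decomposition is dependency-preserving.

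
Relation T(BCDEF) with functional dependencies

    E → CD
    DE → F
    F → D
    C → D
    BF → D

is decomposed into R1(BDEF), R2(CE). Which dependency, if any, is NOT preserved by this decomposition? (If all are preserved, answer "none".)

Check C → D: no single fragment contains all of {CD}, and the restricted closure of {C} across the fragments never reaches {D}.
E → CD is preserved.
DE → F is preserved.
F → D is preserved.
BF → D is preserved.

C → D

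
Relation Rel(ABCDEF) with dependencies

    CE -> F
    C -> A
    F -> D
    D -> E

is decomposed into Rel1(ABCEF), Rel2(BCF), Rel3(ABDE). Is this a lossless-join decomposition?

No

Chase test. Columns are ABCDEF; row i has aⱼ where attribute j ∈ Reli, else bᵢⱼ.
Initial tableau (one row per fragment):
  row 1: a1 a2 a3 b14 a5 a6
  row 2: b21 a2 a3 b24 b25 a6
  row 3: a1 a2 b33 a4 a5 b36
Rows 1 and 2 agree on C; apply C→A and equate their A entries.
Rows 1 and 2 agree on F; apply F→D and equate their D entries.
Rows 1 and 2 agree on D; apply D→E and equate their E entries.
No row becomes fully distinguished — the join is lossy.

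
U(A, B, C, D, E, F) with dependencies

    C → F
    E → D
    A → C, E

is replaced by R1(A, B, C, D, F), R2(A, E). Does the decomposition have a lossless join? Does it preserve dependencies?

lossless but not dependency-preserving

Lossless test: (A)⁺ = {A, C, D, E, F}, which contains all of one fragment — lossless.
Dependency preservation: the restricted closure of {E} across the fragments never reaches {D}, so E → D cannot be enforced without a join — not preserved.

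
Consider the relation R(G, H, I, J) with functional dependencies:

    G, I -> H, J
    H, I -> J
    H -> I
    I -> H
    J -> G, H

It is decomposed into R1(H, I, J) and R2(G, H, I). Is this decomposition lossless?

Common attributes: R1 ∩ R2 = {H, I}.
Closure of {H, I}: H, I → J applies, adding J; J → G, H applies, adding G. So (H, I)⁺ = {G, H, I, J}.
This closure contains every attribute of R1, so R1 ∩ R2 → R1. The join is lossless.

Yes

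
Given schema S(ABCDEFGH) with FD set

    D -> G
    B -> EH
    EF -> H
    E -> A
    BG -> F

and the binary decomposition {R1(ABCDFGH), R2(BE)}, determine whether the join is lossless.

Yes

Common attributes: R1 ∩ R2 = {B}.
Closure of {B}: B → EH applies, adding EH; E → A applies, adding A. So (B)⁺ = {ABEH}.
This closure contains every attribute of R2, so R1 ∩ R2 → R2. The join is lossless.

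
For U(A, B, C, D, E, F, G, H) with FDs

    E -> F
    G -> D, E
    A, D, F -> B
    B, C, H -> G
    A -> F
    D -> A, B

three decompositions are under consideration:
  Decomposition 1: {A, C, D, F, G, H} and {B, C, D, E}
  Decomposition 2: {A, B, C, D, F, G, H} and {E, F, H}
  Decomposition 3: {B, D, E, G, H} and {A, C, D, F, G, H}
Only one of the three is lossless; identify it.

Decomposition 1: common = {C, D}, closure = {A, B, C, D, F} → lossy.
Decomposition 2: common = {F, H}, closure = {F, H} → lossy.
Decomposition 3: common = {D, G, H}, closure = {A, B, D, E, F, G, H} → lossless.

Decomposition 3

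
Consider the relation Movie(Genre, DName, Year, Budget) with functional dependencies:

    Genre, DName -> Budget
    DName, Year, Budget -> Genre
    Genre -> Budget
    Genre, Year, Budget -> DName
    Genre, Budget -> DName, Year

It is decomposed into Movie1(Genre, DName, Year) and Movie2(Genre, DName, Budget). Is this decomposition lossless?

Common attributes: Movie1 ∩ Movie2 = {Genre, DName}.
Closure of {Genre, DName}: Genre, DName → Budget applies, adding Budget; Genre, Budget → DName, Year applies, adding Year. So (Genre, DName)⁺ = {Genre, DName, Year, Budget}.
This closure contains every attribute of Movie1, so Movie1 ∩ Movie2 → Movie1. The join is lossless.

Yes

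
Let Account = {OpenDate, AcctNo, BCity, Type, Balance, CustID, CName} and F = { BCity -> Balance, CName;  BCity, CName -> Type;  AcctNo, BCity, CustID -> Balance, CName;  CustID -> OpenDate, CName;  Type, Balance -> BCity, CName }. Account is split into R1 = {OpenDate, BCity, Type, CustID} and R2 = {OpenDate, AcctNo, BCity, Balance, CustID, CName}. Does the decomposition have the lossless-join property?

Yes

Common attributes: R1 ∩ R2 = {OpenDate, BCity, CustID}.
Closure of {OpenDate, BCity, CustID}: BCity → Balance, CName applies, adding Balance, CName; BCity, CName → Type applies, adding Type. So (OpenDate, BCity, CustID)⁺ = {OpenDate, BCity, Type, Balance, CustID, CName}.
This closure contains every attribute of R1, so R1 ∩ R2 → R1. The join is lossless.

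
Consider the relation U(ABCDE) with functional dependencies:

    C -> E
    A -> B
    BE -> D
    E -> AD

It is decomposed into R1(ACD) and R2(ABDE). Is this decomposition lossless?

No

Common attributes: R1 ∩ R2 = {AD}.
Closure of {AD}: A → B applies, adding B. So (AD)⁺ = {ABD}.
The closure contains neither all of R1 = {ACD} nor all of R2 = {ABDE}, so the common attributes are not a superkey of either fragment. The join is lossy.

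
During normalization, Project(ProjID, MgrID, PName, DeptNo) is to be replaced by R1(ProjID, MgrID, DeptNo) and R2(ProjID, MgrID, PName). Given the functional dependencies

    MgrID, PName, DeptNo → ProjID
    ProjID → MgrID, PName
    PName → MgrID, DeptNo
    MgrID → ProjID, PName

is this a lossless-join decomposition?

Yes

Common attributes: R1 ∩ R2 = {ProjID, MgrID}.
Closure of {ProjID, MgrID}: ProjID → MgrID, PName applies, adding PName; PName → MgrID, DeptNo applies, adding DeptNo. So (ProjID, MgrID)⁺ = {ProjID, MgrID, PName, DeptNo}.
This closure contains every attribute of R1, so R1 ∩ R2 → R1. The join is lossless.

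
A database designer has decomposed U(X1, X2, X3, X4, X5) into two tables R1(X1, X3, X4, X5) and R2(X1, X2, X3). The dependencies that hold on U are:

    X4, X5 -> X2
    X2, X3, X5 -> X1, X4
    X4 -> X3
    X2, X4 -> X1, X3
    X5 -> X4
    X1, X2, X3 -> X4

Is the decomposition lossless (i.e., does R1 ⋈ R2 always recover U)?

Common attributes: R1 ∩ R2 = {X1, X3}.
No dependency enlarges {X1, X3}, so (X1, X3)⁺ = {X1, X3}.
The closure contains neither all of R1 = {X1, X3, X4, X5} nor all of R2 = {X1, X2, X3}, so the common attributes are not a superkey of either fragment. The join is lossy.

No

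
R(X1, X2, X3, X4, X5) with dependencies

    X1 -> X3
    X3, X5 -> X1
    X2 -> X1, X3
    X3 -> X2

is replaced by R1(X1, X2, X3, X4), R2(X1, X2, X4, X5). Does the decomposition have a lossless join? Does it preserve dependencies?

lossless and dependency-preserving

Lossless test: (X1, X2, X4)⁺ = {X1, X2, X3, X4}, which contains all of one fragment — lossless.
Dependency preservation: X3, X5 → X1 is not contained in any single fragment, but the restricted closure of its left-hand side across the fragments still reaches the right-hand side; the remaining FDs each lie inside some fragment. All dependencies are preserved.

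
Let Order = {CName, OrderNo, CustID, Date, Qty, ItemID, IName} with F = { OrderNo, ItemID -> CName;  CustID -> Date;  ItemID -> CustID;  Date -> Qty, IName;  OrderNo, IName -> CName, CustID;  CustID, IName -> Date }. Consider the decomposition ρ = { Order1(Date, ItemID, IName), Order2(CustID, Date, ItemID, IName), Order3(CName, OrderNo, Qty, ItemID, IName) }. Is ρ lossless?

Chase test. Columns are CName, OrderNo, CustID, Date, Qty, ItemID, IName; row i has aⱼ where attribute j ∈ Orderi, else bᵢⱼ.
Initial tableau (one row per fragment):
  row 1: b11 b12 b13 a4 b15 a6 a7
  row 2: b21 b22 a3 a4 b25 a6 a7
  row 3: a1 a2 b33 b34 a5 a6 a7
Rows 1 and 2 agree on ItemID; apply ItemID→CustID and equate their CustID entries.
Rows 1 and 3 agree on ItemID; apply ItemID→CustID and equate their CustID entries.
Rows 1 and 2 agree on Date; apply Date→Qty, IName and equate their Qty, IName entries.
Rows 1 and 3 agree on CustID, IName; apply CustID, IName→Date and equate their Date entries.
Rows 1 and 3 agree on Date; apply Date→Qty, IName and equate their Qty, IName entries.
Row 3 is now all distinguished symbols — the join is lossless.

Yes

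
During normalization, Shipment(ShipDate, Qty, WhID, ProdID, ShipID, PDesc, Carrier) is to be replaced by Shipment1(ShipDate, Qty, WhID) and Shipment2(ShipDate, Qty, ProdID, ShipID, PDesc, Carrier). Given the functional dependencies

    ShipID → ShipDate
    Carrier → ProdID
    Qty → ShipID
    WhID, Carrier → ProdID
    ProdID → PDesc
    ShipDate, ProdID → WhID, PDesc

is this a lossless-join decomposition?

No

Common attributes: Shipment1 ∩ Shipment2 = {ShipDate, Qty}.
Closure of {ShipDate, Qty}: Qty → ShipID applies, adding ShipID. So (ShipDate, Qty)⁺ = {ShipDate, Qty, ShipID}.
The closure contains neither all of Shipment1 = {ShipDate, Qty, WhID} nor all of Shipment2 = {ShipDate, Qty, ProdID, ShipID, PDesc, Carrier}, so the common attributes are not a superkey of either fragment. The join is lossy.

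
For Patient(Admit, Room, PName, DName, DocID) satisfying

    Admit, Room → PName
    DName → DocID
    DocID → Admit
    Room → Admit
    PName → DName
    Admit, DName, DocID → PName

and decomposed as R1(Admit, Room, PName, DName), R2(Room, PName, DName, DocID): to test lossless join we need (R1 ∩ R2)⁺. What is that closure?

R1 ∩ R2 = {Room, PName, DName}.
DName → DocID applies, adding DocID
DocID → Admit applies, adding Admit
Closure: {Admit, Room, PName, DName, DocID}.

Admit, Room, PName, DName, DocID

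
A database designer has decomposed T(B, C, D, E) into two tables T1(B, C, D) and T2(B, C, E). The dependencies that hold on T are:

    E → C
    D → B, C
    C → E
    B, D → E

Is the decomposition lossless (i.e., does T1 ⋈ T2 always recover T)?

Yes

Common attributes: T1 ∩ T2 = {B, C}.
Closure of {B, C}: C → E applies, adding E. So (B, C)⁺ = {B, C, E}.
This closure contains every attribute of T2, so T1 ∩ T2 → T2. The join is lossless.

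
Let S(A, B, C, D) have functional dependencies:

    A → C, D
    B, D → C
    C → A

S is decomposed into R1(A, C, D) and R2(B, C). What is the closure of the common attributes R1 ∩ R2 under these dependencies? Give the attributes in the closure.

A, C, D

R1 ∩ R2 = {C}.
C → A applies, adding A
A → C, D applies, adding D
Closure: {A, C, D}.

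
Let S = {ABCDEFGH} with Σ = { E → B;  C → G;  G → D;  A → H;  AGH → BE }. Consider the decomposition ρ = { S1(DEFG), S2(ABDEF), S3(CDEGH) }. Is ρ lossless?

Chase test. Columns are ABCDEFGH; row i has aⱼ where attribute j ∈ Si, else bᵢⱼ.
Initial tableau (one row per fragment):
  row 1: b11 b12 b13 a4 a5 a6 a7 b18
  row 2: a1 a2 b23 a4 a5 a6 b27 b28
  row 3: b31 b32 a3 a4 a5 b36 a7 a8
Rows 1 and 2 agree on E; apply E→B and equate their B entries.
Rows 1 and 3 agree on E; apply E→B and equate their B entries.
No row becomes fully distinguished — the join is lossy.

No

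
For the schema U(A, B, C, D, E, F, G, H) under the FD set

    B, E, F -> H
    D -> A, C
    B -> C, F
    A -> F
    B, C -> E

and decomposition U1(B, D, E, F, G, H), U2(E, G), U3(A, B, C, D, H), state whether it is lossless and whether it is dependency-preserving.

lossless but not dependency-preserving

Lossless test (chase): Rows 1 and 3 agree on D; apply D→A, C and equate their A, C entries. Rows 1 and 3 agree on B; apply B→C, F and equate their C, F entries. Rows 1 and 3 agree on B, C; apply B, C→E and equate their E entries. Row 1 is now all distinguished symbols — the join is lossless.
Dependency preservation: the restricted closure of {A} across the fragments never reaches {F}, so A → F cannot be enforced without a join — not preserved.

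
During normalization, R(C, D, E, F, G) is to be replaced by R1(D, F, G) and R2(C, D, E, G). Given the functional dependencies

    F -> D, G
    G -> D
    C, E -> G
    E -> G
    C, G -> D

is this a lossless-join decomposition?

No

Common attributes: R1 ∩ R2 = {D, G}.
No dependency enlarges {D, G}, so (D, G)⁺ = {D, G}.
The closure contains neither all of R1 = {D, F, G} nor all of R2 = {C, D, E, G}, so the common attributes are not a superkey of either fragment. The join is lossy.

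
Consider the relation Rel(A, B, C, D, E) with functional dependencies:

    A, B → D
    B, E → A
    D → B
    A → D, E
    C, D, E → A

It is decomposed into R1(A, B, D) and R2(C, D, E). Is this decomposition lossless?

No

Common attributes: R1 ∩ R2 = {D}.
Closure of {D}: D → B applies, adding B. So (D)⁺ = {B, D}.
The closure contains neither all of R1 = {A, B, D} nor all of R2 = {C, D, E}, so the common attributes are not a superkey of either fragment. The join is lossy.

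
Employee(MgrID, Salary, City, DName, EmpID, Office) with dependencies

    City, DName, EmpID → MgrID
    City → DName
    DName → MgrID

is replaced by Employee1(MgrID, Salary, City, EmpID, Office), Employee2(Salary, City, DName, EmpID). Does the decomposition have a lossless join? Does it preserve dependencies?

lossless but not dependency-preserving

Lossless test: (Salary, City, EmpID)⁺ = {MgrID, Salary, City, DName, EmpID}, which contains all of one fragment — lossless.
Dependency preservation: the restricted closure of {DName} across the fragments never reaches {MgrID}, so DName → MgrID cannot be enforced without a join — not preserved.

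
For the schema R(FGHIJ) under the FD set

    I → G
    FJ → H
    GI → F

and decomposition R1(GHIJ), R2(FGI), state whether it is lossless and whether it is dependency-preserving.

Lossless test: (GI)⁺ = {FGI}, which contains all of one fragment — lossless.
Dependency preservation: the restricted closure of {FJ} across the fragments never reaches {H}, so FJ → H cannot be enforced without a join — not preserved.

lossless but not dependency-preserving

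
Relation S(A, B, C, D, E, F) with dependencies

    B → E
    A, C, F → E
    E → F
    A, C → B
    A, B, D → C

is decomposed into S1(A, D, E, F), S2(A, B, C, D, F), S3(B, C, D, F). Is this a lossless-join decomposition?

Chase test. Columns are A, B, C, D, E, F; row i has aⱼ where attribute j ∈ Si, else bᵢⱼ.
Initial tableau (one row per fragment):
  row 1: a1 b12 b13 a4 a5 a6
  row 2: a1 a2 a3 a4 b25 a6
  row 3: b31 a2 a3 a4 b35 a6
Rows 2 and 3 agree on B; apply B→E and equate their E entries.
No row becomes fully distinguished — the join is lossy.

No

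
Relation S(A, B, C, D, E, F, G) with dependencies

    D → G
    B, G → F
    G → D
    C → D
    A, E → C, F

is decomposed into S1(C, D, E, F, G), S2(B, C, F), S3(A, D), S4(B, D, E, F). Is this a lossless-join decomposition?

No

Chase test. Columns are A, B, C, D, E, F, G; row i has aⱼ where attribute j ∈ Si, else bᵢⱼ.
Initial tableau (one row per fragment):
  row 1: b11 b12 a3 a4 a5 a6 a7
  row 2: b21 a2 a3 b24 b25 a6 b27
  row 3: a1 b32 b33 a4 b35 b36 b37
  row 4: b41 a2 b43 a4 a5 a6 b47
Rows 1 and 3 agree on D; apply D→G and equate their G entries.
Rows 1 and 4 agree on D; apply D→G and equate their G entries.
Rows 1 and 2 agree on C; apply C→D and equate their D entries.
Rows 1 and 2 agree on D; apply D→G and equate their G entries.
No row becomes fully distinguished — the join is lossy.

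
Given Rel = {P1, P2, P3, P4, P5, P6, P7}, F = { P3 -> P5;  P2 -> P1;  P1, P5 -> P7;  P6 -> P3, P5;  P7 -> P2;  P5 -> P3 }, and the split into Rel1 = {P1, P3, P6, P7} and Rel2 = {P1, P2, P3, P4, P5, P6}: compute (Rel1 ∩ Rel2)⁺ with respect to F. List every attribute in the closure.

Rel1 ∩ Rel2 = {P1, P3, P6}.
P3 → P5 applies, adding P5
P1, P5 → P7 applies, adding P7
P7 → P2 applies, adding P2
Closure: {P1, P2, P3, P5, P6, P7}.

P1, P2, P3, P5, P6, P7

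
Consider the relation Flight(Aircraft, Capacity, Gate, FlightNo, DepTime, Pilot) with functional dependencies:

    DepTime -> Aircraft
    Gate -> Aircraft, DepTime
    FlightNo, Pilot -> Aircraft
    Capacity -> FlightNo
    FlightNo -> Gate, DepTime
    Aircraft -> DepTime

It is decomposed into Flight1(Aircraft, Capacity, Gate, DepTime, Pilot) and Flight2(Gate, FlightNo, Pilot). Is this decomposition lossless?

Common attributes: Flight1 ∩ Flight2 = {Gate, Pilot}.
Closure of {Gate, Pilot}: Gate → Aircraft, DepTime applies, adding Aircraft, DepTime. So (Gate, Pilot)⁺ = {Aircraft, Gate, DepTime, Pilot}.
The closure contains neither all of Flight1 = {Aircraft, Capacity, Gate, DepTime, Pilot} nor all of Flight2 = {Gate, FlightNo, Pilot}, so the common attributes are not a superkey of either fragment. The join is lossy.

No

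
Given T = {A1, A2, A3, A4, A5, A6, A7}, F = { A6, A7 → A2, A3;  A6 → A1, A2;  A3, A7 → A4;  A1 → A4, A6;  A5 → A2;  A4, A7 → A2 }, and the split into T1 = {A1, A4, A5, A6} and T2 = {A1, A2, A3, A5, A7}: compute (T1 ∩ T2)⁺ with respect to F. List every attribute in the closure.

A1, A2, A4, A5, A6

T1 ∩ T2 = {A1, A5}.
A1 → A4, A6 applies, adding A4, A6
A5 → A2 applies, adding A2
Closure: {A1, A2, A4, A5, A6}.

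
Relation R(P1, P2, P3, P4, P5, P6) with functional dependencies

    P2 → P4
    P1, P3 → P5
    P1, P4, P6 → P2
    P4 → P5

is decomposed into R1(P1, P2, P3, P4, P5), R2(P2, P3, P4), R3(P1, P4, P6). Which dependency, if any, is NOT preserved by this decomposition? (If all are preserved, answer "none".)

Check P1, P4, P6 → P2: no single fragment contains all of {P1, P2, P4, P6}, and the restricted closure of {P1, P4, P6} across the fragments never reaches {P2}.
P2 → P4 is preserved.
P1, P3 → P5 is preserved.
P4 → P5 is preserved.

P1, P4, P6 → P2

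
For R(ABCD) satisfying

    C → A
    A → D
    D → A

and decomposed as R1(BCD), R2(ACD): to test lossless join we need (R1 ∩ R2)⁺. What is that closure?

ACD

R1 ∩ R2 = {CD}.
C → A applies, adding A
Closure: {ACD}.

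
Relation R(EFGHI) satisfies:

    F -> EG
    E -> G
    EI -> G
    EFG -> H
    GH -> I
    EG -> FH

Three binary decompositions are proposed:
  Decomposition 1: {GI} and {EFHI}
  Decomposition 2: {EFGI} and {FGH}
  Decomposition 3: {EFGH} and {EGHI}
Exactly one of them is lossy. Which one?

Decomposition 1: common = {I}, closure = {I} → lossy.
Decomposition 2: common = {FG}, closure = {EFGHI} → lossless.
Decomposition 3: common = {EGH}, closure = {EFGHI} → lossless.

Decomposition 1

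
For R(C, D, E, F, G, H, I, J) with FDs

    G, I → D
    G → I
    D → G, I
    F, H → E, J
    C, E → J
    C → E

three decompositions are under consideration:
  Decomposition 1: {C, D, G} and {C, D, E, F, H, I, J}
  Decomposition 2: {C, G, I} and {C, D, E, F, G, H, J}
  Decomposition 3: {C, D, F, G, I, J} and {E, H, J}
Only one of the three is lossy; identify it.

Decomposition 3

Decomposition 1: common = {C, D}, closure = {C, D, E, G, I, J} → lossless.
Decomposition 2: common = {C, G}, closure = {C, D, E, G, I, J} → lossless.
Decomposition 3: common = {J}, closure = {J} → lossy.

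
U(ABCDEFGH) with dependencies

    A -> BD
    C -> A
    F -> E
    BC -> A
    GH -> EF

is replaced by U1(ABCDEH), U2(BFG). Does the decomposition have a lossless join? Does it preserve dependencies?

lossy and not dependency-preserving

Lossless test: (B)⁺ = {B}, which is a superkey of neither fragment — lossy.
Dependency preservation: the restricted closure of {F} across the fragments never reaches {E}, so F → E cannot be enforced without a join — not preserved.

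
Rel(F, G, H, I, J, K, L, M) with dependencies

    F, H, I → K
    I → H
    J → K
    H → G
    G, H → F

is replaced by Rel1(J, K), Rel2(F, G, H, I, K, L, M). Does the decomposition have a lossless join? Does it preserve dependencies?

lossy but dependency-preserving

Lossless test: (K)⁺ = {K}, which is a superkey of neither fragment — lossy.
Dependency preservation: every FD's attributes lie within a single fragment, so each can be enforced locally — preserved.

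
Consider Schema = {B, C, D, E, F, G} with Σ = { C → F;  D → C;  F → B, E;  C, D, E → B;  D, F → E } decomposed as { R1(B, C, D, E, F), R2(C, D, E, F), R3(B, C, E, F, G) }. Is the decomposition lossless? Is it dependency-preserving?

lossy but dependency-preserving

Lossless test (chase): Rows 1 and 2 agree on F; apply F→B, E and equate their B, E entries. No row becomes fully distinguished — the join is lossy.
Dependency preservation: every FD's attributes lie within a single fragment, so each can be enforced locally — preserved.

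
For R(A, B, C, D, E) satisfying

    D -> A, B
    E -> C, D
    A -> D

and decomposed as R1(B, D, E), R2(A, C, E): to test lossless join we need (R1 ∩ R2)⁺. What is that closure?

A, B, C, D, E

R1 ∩ R2 = {E}.
E → C, D applies, adding C, D
D → A, B applies, adding A, B
Closure: {A, B, C, D, E}.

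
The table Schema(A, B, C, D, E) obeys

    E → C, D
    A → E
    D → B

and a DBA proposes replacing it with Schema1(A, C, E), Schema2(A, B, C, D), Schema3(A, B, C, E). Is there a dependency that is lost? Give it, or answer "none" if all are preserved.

E → C, D

Check E → C, D: no single fragment contains all of {C, D, E}, and the restricted closure of {E} across the fragments never reaches {C, D}.
A → E is preserved.
D → B is preserved.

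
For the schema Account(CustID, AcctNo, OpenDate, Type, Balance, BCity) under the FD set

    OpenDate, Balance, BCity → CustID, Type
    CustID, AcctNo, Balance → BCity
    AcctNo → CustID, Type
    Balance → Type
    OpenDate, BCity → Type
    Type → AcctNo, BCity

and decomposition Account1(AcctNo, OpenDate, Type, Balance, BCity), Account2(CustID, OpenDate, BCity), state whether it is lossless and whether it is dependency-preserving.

lossless but not dependency-preserving

Lossless test: (OpenDate, BCity)⁺ = {CustID, AcctNo, OpenDate, Type, BCity}, which contains all of one fragment — lossless.
Dependency preservation: the restricted closure of {AcctNo} across the fragments never reaches {CustID, Type}, so AcctNo → CustID, Type cannot be enforced without a join — not preserved.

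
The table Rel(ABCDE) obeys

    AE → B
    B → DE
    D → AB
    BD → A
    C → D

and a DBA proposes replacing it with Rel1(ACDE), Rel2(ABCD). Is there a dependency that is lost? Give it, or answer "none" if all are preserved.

none

AE → B: restricted closure across fragments reaches B.
B → DE: restricted closure across fragments reaches DE.
D → AB lies within Rel2.
BD → A lies within Rel2.
C → D lies within Rel1.
Every dependency is enforceable on the fragments, so the decomposition is dependency-preserving.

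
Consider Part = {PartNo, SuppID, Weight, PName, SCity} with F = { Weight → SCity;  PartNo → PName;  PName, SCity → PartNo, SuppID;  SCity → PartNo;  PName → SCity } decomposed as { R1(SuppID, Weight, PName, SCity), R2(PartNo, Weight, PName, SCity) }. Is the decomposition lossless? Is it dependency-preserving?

Lossless test: (Weight, PName, SCity)⁺ = {PartNo, SuppID, Weight, PName, SCity}, which contains all of one fragment — lossless.
Dependency preservation: PName, SCity → PartNo, SuppID is not contained in any single fragment, but the restricted closure of its left-hand side across the fragments still reaches the right-hand side; the remaining FDs each lie inside some fragment. All dependencies are preserved.

lossless and dependency-preserving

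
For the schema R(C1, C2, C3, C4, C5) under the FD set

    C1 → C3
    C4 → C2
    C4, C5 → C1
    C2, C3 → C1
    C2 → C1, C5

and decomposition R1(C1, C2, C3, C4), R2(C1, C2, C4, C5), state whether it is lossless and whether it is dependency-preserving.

lossless and dependency-preserving

Lossless test: (C1, C2, C4)⁺ = {C1, C2, C3, C4, C5}, which contains all of one fragment — lossless.
Dependency preservation: every FD's attributes lie within a single fragment, so each can be enforced locally — preserved.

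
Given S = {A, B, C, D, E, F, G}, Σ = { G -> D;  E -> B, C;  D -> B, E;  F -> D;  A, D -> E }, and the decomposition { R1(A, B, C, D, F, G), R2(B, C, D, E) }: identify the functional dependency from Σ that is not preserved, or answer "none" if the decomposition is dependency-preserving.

G → D lies within R1.
E → B, C lies within R2.
D → B, E lies within R2.
F → D lies within R1.
A, D → E: restricted closure across fragments reaches E.
Every dependency is enforceable on the fragments, so the decomposition is dependency-preserving.

none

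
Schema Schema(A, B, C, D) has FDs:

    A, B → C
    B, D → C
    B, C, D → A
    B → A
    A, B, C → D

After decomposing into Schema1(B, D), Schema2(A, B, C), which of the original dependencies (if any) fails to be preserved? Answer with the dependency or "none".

none

A, B → C lies within Schema2.
B, D → C: restricted closure across fragments reaches C.
B, C, D → A: restricted closure across fragments reaches A.
B → A lies within Schema2.
A, B, C → D: restricted closure across fragments reaches D.
Every dependency is enforceable on the fragments, so the decomposition is dependency-preserving.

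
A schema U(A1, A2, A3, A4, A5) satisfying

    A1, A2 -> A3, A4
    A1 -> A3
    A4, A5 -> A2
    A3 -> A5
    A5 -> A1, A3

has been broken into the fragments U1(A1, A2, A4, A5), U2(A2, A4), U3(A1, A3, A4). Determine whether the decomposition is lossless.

Yes

Chase test. Columns are A1, A2, A3, A4, A5; row i has aⱼ where attribute j ∈ Ui, else bᵢⱼ.
Initial tableau (one row per fragment):
  row 1: a1 a2 b13 a4 a5
  row 2: b21 a2 b23 a4 b25
  row 3: a1 b32 a3 a4 b35
Rows 1 and 3 agree on A1; apply A1→A3 and equate their A3 entries.
Rows 1 and 3 agree on A3; apply A3→A5 and equate their A5 entries.
Rows 1 and 3 agree on A4, A5; apply A4, A5→A2 and equate their A2 entries.
Row 1 is now all distinguished symbols — the join is lossless.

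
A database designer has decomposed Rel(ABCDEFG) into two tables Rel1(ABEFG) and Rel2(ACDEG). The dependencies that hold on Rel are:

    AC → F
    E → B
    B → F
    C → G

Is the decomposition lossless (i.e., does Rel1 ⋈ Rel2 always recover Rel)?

Yes

Common attributes: Rel1 ∩ Rel2 = {AEG}.
Closure of {AEG}: E → B applies, adding B; B → F applies, adding F. So (AEG)⁺ = {ABEFG}.
This closure contains every attribute of Rel1, so Rel1 ∩ Rel2 → Rel1. The join is lossless.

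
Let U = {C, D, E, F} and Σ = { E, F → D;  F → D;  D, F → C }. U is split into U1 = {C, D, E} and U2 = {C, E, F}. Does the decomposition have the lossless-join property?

No

Common attributes: U1 ∩ U2 = {C, E}.
No dependency enlarges {C, E}, so (C, E)⁺ = {C, E}.
The closure contains neither all of U1 = {C, D, E} nor all of U2 = {C, E, F}, so the common attributes are not a superkey of either fragment. The join is lossy.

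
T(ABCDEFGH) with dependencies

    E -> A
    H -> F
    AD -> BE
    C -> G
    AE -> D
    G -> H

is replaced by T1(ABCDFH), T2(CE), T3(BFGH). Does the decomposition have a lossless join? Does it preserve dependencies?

lossy and not dependency-preserving

Lossless test (chase): Rows 1 and 2 agree on C; apply C→G and equate their G entries. Rows 1 and 2 agree on G; apply G→H and equate their H entries. Rows 1 and 2 agree on H; apply H→F and equate their F entries. No row becomes fully distinguished — the join is lossy.
Dependency preservation: the restricted closure of {E} across the fragments never reaches {A}, so E → A cannot be enforced without a join — not preserved.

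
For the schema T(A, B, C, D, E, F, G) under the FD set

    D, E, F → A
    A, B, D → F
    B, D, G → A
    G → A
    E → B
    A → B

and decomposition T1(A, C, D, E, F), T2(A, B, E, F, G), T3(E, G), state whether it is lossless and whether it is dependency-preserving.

Lossless test (chase): Rows 2 and 3 agree on G; apply G→A and equate their A entries. Rows 1 and 2 agree on E; apply E→B and equate their B entries. Rows 1 and 3 agree on E; apply E→B and equate their B entries. No row becomes fully distinguished — the join is lossy.
Dependency preservation: A, B, D → F; B, D, G → A are not contained in any single fragment, but the restricted closure of each left-hand side across the fragments still reaches the right-hand side; the remaining FDs each lie inside some fragment. All dependencies are preserved.

lossy but dependency-preserving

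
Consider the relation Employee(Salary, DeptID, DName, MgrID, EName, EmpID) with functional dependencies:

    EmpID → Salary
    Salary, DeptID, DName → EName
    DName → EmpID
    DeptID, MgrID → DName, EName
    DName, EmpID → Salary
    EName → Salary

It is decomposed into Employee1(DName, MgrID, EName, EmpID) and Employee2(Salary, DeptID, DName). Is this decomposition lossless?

No

Common attributes: Employee1 ∩ Employee2 = {DName}.
Closure of {DName}: DName → EmpID applies, adding EmpID; DName, EmpID → Salary applies, adding Salary. So (DName)⁺ = {Salary, DName, EmpID}.
The closure contains neither all of Employee1 = {DName, MgrID, EName, EmpID} nor all of Employee2 = {Salary, DeptID, DName}, so the common attributes are not a superkey of either fragment. The join is lossy.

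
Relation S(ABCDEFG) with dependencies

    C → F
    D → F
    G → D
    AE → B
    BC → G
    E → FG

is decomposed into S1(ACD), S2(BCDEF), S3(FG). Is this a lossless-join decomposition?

Chase test. Columns are ABCDEFG; row i has aⱼ where attribute j ∈ Si, else bᵢⱼ.
Initial tableau (one row per fragment):
  row 1: a1 b12 a3 a4 b15 b16 b17
  row 2: b21 a2 a3 a4 a5 a6 b27
  row 3: b31 b32 b33 b34 b35 a6 a7
Rows 1 and 2 agree on C; apply C→F and equate their F entries.
No row becomes fully distinguished — the join is lossy.

No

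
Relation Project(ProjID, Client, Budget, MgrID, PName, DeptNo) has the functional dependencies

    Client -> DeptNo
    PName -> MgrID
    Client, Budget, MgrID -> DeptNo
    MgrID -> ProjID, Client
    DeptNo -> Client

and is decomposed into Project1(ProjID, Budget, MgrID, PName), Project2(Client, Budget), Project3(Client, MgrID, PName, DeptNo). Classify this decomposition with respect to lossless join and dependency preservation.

lossless and dependency-preserving

Lossless test (chase): Rows 2 and 3 agree on Client; apply Client→DeptNo and equate their DeptNo entries. Rows 1 and 3 agree on MgrID; apply MgrID→ProjID, Client and equate their ProjID, Client entries. Rows 1 and 2 agree on Client; apply Client→DeptNo and equate their DeptNo entries. Row 1 is now all distinguished symbols — the join is lossless.
Dependency preservation: Client, Budget, MgrID → DeptNo; MgrID → ProjID, Client are not contained in any single fragment, but the restricted closure of each left-hand side across the fragments still reaches the right-hand side; the remaining FDs each lie inside some fragment. All dependencies are preserved.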